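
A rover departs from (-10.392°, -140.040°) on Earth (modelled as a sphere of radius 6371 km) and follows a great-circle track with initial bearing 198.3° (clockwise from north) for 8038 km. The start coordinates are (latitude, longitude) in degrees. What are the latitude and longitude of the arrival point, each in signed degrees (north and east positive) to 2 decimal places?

Angular distance δ = d/R = 8038/6371 = 1.26165 rad; initial bearing θ = 3.4610 rad.
sin φ₂ = sin φ₁ cos δ + cos φ₁ sin δ cos θ = (-0.1804)(0.3042) + (0.9836)(0.9526)(-0.9494) = -0.9445, so φ₂ = -70.81°.
Δλ = atan2(sin θ sin δ cos φ₁, cos δ − sin φ₁ sin φ₂) = atan2(-0.2942, 0.1339) = -65.532°.
λ₂ = -140.040° − 65.532° = -205.57° → 154.43° after wrapping to (−180°, 180°].

-70.81°, 154.43°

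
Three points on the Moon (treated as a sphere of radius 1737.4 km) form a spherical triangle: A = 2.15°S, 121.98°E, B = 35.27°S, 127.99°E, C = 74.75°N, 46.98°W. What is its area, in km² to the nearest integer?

Side lengths (central angles): a = 2.4512, b = 1.8694, c = 0.5862 rad; semiperimeter s = 2.4534.
By l'Huilier's theorem, tan(E/4) = √[tan(s/2) tan((s−a)/2) tan((s−b)/2) tan((s−c)/2)], giving spherical excess E = 0.1406 rad.
Area = E·R² = 0.1406 × (1737.4)² ≈ 424318 km².

424318 km²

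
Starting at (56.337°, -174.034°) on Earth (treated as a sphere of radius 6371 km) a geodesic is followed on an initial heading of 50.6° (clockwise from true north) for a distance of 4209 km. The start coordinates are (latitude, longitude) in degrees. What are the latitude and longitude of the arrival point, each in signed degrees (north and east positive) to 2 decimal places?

Angular distance δ = d/R = 4209/6371 = 0.66065 rad; initial bearing θ = 0.8831 rad.
sin φ₂ = sin φ₁ cos δ + cos φ₁ sin δ cos θ = (0.8323)(0.7896) + (0.5543)(0.6136)(0.6347) = 0.8731, so φ₂ = 60.82°.
Δλ = atan2(sin θ sin δ cos φ₁, cos δ − sin φ₁ sin φ₂) = atan2(0.2628, 0.0629) = 76.539°.
λ₂ = -174.034° + 76.539° = -97.50°.

60.82°, -97.50°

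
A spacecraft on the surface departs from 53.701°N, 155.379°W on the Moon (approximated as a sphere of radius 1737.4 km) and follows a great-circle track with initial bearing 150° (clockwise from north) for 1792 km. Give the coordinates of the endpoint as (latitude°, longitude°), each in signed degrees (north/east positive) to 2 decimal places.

-1.49°, -129.96°

Angular distance δ = d/R = 1792/1737.4 = 1.03143 rad; initial bearing θ = 2.6180 rad.
sin φ₂ = sin φ₁ cos δ + cos φ₁ sin δ cos θ = (0.8059)(0.5136) + (0.5920)(0.8580)(-0.8660) = -0.0260, so φ₂ = -1.49°.
Δλ = atan2(sin θ sin δ cos φ₁, cos δ − sin φ₁ sin φ₂) = atan2(0.2540, 0.5345) = 25.414°.
λ₂ = -155.379° + 25.414° = -129.96°.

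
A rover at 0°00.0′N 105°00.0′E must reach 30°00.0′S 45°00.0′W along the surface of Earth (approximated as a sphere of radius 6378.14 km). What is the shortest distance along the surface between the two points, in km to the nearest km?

15428 km

Let φ₁ = 0.0000 rad, φ₂ = -0.5236 rad, and Δλ = -2.6180 rad.
cos c = sin φ₁ sin φ₂ + cos φ₁ cos φ₂ cos Δλ = (0.0000)(-0.5000) + (1.0000)(0.8660)(-0.8660) = -0.75000,
so c = arccos(-0.75000) = 2.41886 rad.
Distance = R·c = 6378.14 × 2.4189 ≈ 15428 km.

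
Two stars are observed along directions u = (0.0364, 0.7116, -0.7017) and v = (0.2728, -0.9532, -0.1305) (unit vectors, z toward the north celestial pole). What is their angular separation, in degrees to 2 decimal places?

u·v = -0.5768; |u| = 1.0000, |v| = 1.0000.
cos θ = (u·v)/(|u||v|) = -0.5768, so θ = 125.22°.

125.22°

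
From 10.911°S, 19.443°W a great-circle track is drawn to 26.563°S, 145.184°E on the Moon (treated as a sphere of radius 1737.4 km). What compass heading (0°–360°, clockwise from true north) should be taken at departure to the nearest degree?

159°

With φ₁ = -0.1904, φ₂ = -0.4636, Δλ = 2.8733 rad, the forward-azimuth formula gives
θ = atan2( sin Δλ cos φ₂ , cos φ₁ sin φ₂ − sin φ₁ cos φ₂ cos Δλ ) = atan2(0.2371, -0.6023) = 158.51°.
So the initial bearing is 159°.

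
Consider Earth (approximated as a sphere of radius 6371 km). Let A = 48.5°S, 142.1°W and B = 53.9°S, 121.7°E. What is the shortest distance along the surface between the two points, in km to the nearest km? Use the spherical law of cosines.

6198 km

With latitudes φ₁ = -48.500°, φ₂ = -53.900° and longitude difference Δλ = -96.200°:
cos c = sin φ₁ sin φ₂ + cos φ₁ cos φ₂ cos Δλ = (-0.7490)(-0.8080) + (0.6626)(0.5892)(-0.1080) = 0.56298,
so c = arccos(0.56298) = 0.97280 rad.
Distance = R·c = 6371 × 0.9728 ≈ 6198 km.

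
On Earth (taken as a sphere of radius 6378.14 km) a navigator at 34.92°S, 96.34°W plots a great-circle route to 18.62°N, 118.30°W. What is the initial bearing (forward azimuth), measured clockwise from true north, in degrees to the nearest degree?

335°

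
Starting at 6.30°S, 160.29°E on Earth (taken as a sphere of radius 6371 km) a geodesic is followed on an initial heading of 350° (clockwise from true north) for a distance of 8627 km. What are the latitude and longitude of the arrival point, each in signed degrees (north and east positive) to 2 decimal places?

68.81°, 132.31°

Angular distance δ = d/R = 8627/6371 = 1.35410 rad; initial bearing θ = 6.1087 rad.
sin φ₂ = sin φ₁ cos δ + cos φ₁ sin δ cos θ = (-0.1097)(0.2150) + (0.9940)(0.9766)(0.9848) = 0.9324, so φ₂ = 68.81°.
Δλ = atan2(sin θ sin δ cos φ₁, cos δ − sin φ₁ sin φ₂) = atan2(-0.1686, 0.3173) = -27.978°.
λ₂ = 160.290° − 27.978° = 132.31°.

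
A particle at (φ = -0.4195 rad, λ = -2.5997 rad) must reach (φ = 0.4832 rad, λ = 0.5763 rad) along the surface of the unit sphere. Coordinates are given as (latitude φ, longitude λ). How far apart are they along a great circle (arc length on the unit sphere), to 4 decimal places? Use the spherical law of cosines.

3.0708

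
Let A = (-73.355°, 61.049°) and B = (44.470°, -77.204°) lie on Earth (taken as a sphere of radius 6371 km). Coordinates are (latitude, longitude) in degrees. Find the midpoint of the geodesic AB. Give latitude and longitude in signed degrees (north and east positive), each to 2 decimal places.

-25.71°, -56.32°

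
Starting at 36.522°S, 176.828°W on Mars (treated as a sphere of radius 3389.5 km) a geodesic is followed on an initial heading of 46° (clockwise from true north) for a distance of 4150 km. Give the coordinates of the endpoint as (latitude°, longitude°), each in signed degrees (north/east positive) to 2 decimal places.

18.85°, -131.19°

Angular distance δ = d/R = 4150/3389.5 = 1.22437 rad; initial bearing θ = 0.8029 rad.
sin φ₂ = sin φ₁ cos δ + cos φ₁ sin δ cos θ = (-0.5951)(0.3395) + (0.8036)(0.9406)(0.6947) = 0.3230, so φ₂ = 18.85°.
Δλ = atan2(sin θ sin δ cos φ₁, cos δ − sin φ₁ sin φ₂) = atan2(0.5437, 0.5318) = 45.637°.
λ₂ = -176.828° + 45.637° = -131.19°.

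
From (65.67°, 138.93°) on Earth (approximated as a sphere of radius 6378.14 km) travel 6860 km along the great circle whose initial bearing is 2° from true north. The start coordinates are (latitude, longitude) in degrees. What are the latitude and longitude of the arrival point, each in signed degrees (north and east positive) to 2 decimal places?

52.68°, -43.97°

Angular distance δ = d/R = 6860/6378.14 = 1.07555 rad; initial bearing θ = 0.0349 rad.
sin φ₂ = sin φ₁ cos δ + cos φ₁ sin δ cos θ = (0.9112)(0.4752) + (0.4120)(0.8799)(0.9994) = 0.7953, so φ₂ = 52.68°.
Δλ = atan2(sin θ sin δ cos φ₁, cos δ − sin φ₁ sin φ₂) = atan2(0.0127, -0.2494) = 177.097°.
λ₂ = 138.930° + 177.097° = 316.03° → -43.97° after wrapping to (−180°, 180°].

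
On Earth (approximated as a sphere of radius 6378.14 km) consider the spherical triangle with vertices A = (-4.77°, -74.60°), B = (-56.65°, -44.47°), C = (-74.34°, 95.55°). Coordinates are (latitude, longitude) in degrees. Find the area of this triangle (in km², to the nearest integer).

9262844 km²

Side lengths (central angles): a = 0.8085, b = 1.7568, c = 0.9964 rad; semiperimeter s = 1.7809.
By l'Huilier's theorem, tan(E/4) = √[tan(s/2) tan((s−a)/2) tan((s−b)/2) tan((s−c)/2)], giving spherical excess E = 0.2277 rad.
Area = E·R² = 0.2277 × (6378.14)² ≈ 9262844 km².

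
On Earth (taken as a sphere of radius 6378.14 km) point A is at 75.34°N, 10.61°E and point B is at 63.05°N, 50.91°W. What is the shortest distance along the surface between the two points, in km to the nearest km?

2616 km

With latitudes φ₁ = 75.340°, φ₂ = 63.050° and longitude difference Δλ = -61.520°:
cos c = sin φ₁ sin φ₂ + cos φ₁ cos φ₂ cos Δλ = (0.9674)(0.8914) + (0.2531)(0.4532)(0.4769) = 0.91708,
so c = arccos(0.91708) = 0.41011 rad.
Distance = R·c = 6378.14 × 0.4101 ≈ 2616 km.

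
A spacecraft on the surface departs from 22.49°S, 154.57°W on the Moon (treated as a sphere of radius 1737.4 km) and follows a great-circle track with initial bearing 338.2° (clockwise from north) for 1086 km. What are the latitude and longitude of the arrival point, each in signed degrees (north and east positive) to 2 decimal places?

11.06°, -167.36°

Angular distance δ = d/R = 1086/1737.4 = 0.62507 rad; initial bearing θ = 5.9027 rad.
sin φ₂ = sin φ₁ cos δ + cos φ₁ sin δ cos θ = (-0.3825)(0.8109) + (0.9239)(0.5852)(0.9285) = 0.1918, so φ₂ = 11.06°.
Δλ = atan2(sin θ sin δ cos φ₁, cos δ − sin φ₁ sin φ₂) = atan2(-0.2008, 0.8843) = -12.792°.
λ₂ = -154.570° − 12.792° = -167.36°.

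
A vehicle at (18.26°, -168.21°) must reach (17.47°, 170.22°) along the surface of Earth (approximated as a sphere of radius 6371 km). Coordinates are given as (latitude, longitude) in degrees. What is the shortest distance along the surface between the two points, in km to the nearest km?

2283 km

In radians: φ₁ = 0.3187, φ₂ = 0.3049, Δλ = -21.570° = -0.3765 rad.
cos c = sin φ₁ sin φ₂ + cos φ₁ cos φ₂ cos Δλ = (0.3133)(0.3002) + (0.9496)(0.9539)(0.9300) = 0.93647,
so c = arccos(0.93647) = 0.35837 rad.
Distance = R·c = 6371 × 0.3584 ≈ 2283 km.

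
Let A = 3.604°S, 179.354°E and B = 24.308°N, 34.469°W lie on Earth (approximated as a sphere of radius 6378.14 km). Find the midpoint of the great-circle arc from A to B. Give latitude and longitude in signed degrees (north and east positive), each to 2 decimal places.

31.84°, -116.05°

The central angle between A and B is δ = 2.4678 rad.
With f = 0.5, the slerp weights are sin((1−f)δ)/sin δ = 1.5127 and sin(fδ)/sin δ = 1.5127.
Weighted sum of the unit vectors: (1.5127)·(-0.9980,0.0113,-0.0629) + (1.5127)·(0.7513,-0.5158,0.4116) = (-0.3731, -0.7632, 0.5276).
Converting back: φ = atan2(z, √(x²+y²)) = 31.84°, λ = atan2(y, x) = -116.05°.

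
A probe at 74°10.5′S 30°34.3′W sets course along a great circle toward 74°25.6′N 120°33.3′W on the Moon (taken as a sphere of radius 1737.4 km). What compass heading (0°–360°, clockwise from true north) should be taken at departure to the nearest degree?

Δλ = -89.983° = -1.5705 rad.
y = sin Δλ · cos φ₂ = (-1.0000)(0.2685) = -0.2685
x = cos φ₁ sin φ₂ − sin φ₁ cos φ₂ cos Δλ = (0.2727)(0.9633) − (-0.9621)(0.2685)(0.0003) = 0.2628
θ = atan2(y, x) = -45.62°; adding 360° gives 314°.

314°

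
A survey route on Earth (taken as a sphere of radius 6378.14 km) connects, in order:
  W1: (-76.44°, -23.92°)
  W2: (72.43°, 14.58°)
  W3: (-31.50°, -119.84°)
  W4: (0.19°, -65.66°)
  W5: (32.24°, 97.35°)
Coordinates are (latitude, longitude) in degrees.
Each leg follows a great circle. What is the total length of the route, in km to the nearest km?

Leg W1→W2: central angle 2.6288 rad, distance 16766.9 km.
Leg W2→W3: central angle 2.3162 rad, distance 14773.1 km.
Leg W3→W4: central angle 1.0504 rad, distance 6699.3 km.
Leg W4→W5: central angle 2.5101 rad, distance 16009.6 km.
Total: 16766.9 + 14773.1 + 6699.3 + 16009.6 ≈ 54249 km.

54249 km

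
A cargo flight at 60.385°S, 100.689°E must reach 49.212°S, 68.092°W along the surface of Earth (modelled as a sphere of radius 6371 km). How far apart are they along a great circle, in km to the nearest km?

With latitudes φ₁ = -60.385°, φ₂ = -49.212° and longitude difference Δλ = -168.781°:
cos c = sin φ₁ sin φ₂ + cos φ₁ cos φ₂ cos Δλ = (-0.8694)(-0.7571) + (0.4942)(0.6533)(-0.9809) = 0.34157,
so c = arccos(0.34157) = 1.22221 rad.
Distance = R·c = 6371 × 1.2222 ≈ 7787 km.

7787 km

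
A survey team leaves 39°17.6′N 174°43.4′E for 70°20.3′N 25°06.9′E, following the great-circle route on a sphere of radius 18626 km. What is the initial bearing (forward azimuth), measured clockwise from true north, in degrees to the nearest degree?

Δλ = -149.608° = -2.6112 rad.
y = sin Δλ · cos φ₂ = (-0.5059)(0.3365) = -0.1702
x = cos φ₁ sin φ₂ − sin φ₁ cos φ₂ cos Δλ = (0.7739)(0.9417) − (0.6333)(0.3365)(-0.8626) = 0.9126
θ = atan2(y, x) = -10.57°; adding 360° gives 349°.

349°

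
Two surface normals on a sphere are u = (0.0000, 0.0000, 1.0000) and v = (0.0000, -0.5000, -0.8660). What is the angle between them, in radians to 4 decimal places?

u·v = -0.8660; |u| = 1.0000, |v| = 1.0000.
cos θ = (u·v)/(|u||v|) = -0.8660, so θ = 2.6180 rad.

2.6180 rad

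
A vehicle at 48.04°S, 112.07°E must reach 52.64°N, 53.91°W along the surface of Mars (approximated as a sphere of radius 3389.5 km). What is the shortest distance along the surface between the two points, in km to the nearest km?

10055 km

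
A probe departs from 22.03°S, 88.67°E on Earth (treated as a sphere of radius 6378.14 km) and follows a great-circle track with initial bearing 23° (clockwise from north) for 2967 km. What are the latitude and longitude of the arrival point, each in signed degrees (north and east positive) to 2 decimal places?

Angular distance δ = d/R = 2967/6378.14 = 0.46518 rad; initial bearing θ = 0.4014 rad.
sin φ₂ = sin φ₁ cos δ + cos φ₁ sin δ cos θ = (-0.3751)(0.8937) + (0.9270)(0.4486)(0.9205) = 0.0475, so φ₂ = 2.73°.
Δλ = atan2(sin θ sin δ cos φ₁, cos δ − sin φ₁ sin φ₂) = atan2(0.1625, 0.9116) = 10.106°.
λ₂ = 88.670° + 10.106° = 98.78°.

2.73°, 98.78°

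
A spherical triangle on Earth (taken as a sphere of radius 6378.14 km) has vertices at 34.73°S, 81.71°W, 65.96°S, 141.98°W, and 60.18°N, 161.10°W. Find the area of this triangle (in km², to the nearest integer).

Side lengths (central angles): a = 2.2155, b = 2.0032, c = 0.8144 rad; semiperimeter s = 2.5165.
By l'Huilier's theorem, tan(E/4) = √[tan(s/2) tan((s−a)/2) tan((s−b)/2) tan((s−c)/2)], giving spherical excess E = 1.4346 rad.
Area = E·R² = 1.4346 × (6378.14)² ≈ 58361754 km².

58361754 km²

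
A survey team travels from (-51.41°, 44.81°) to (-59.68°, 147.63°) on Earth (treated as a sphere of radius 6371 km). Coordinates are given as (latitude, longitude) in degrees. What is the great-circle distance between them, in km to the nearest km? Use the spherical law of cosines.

5869 km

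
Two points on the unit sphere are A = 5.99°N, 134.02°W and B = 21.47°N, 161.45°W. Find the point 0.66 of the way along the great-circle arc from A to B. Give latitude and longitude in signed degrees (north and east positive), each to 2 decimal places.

Central angle δ = 0.5362 rad. Interpolating on the sphere with fraction f = 0.66:
P = [sin((1−f)δ)·A + sin(fδ)·B] / sin δ = 0.3549·A + 0.6783·B in Cartesian coordinates,
giving P = (-0.8437, -0.4546, 0.2853), i.e. latitude 16.58°, longitude -151.68°.

16.58°, -151.68°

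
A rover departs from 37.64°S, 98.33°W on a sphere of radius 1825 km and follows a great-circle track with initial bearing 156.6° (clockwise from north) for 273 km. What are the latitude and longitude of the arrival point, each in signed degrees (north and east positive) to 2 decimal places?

-45.41°, -93.49°

Angular distance δ = d/R = 273/1825 = 0.14959 rad; initial bearing θ = 2.7332 rad.
sin φ₂ = sin φ₁ cos δ + cos φ₁ sin δ cos θ = (-0.6107)(0.9888) + (0.7919)(0.1490)(-0.9178) = -0.7122, so φ₂ = -45.41°.
Δλ = atan2(sin θ sin δ cos φ₁, cos δ − sin φ₁ sin φ₂) = atan2(0.0469, 0.5539) = 4.837°.
λ₂ = -98.330° + 4.837° = -93.49°.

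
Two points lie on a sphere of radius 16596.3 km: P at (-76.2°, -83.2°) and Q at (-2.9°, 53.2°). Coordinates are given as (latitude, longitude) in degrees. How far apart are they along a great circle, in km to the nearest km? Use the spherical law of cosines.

With latitudes φ₁ = -76.200°, φ₂ = -2.900° and longitude difference Δλ = 136.400°:
cos c = sin φ₁ sin φ₂ + cos φ₁ cos φ₂ cos Δλ = (-0.9711)(-0.0506) + (0.2385)(0.9987)(-0.7242) = -0.12339,
so c = arccos(-0.12339) = 1.69450 rad.
Distance = R·c = 16596.3 × 1.6945 ≈ 28122 km.

28122 km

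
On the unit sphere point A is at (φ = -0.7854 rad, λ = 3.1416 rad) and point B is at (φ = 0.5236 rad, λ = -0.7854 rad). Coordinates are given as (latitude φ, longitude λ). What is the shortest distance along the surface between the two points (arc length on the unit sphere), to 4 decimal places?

With latitudes φ₁ = -45.000°, φ₂ = 30.000° and longitude difference Δλ = 134.999°:
Haversine: a = sin²(Δφ/2) + cos φ₁ cos φ₂ sin²(Δλ/2) = 0.3706 + (0.7071)(0.8660)(0.8536) = 0.89328.
Central angle c = 2·arcsin(√a) = 2.47602 rad.
On the unit sphere the arc length equals the central angle: 2.4760.

2.4760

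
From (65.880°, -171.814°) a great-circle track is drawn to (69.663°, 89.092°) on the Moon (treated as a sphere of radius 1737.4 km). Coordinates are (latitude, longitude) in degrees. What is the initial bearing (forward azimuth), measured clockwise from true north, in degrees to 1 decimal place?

With φ₁ = 1.1498, φ₂ = 1.2158, Δλ = -1.7295 rad, the forward-azimuth formula gives
θ = atan2( sin Δλ cos φ₂ , cos φ₁ sin φ₂ − sin φ₁ cos φ₂ cos Δλ ) = atan2(-0.3432, 0.4333) = -38.38°.
Adding 360° brings this into [0°, 360°): 321.6°.

321.6°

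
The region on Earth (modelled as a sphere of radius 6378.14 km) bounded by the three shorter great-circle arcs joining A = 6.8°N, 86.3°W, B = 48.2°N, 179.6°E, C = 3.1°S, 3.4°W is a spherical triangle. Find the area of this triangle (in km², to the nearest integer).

Side lengths (central angles): a = 2.3532, b = 1.4544, c = 1.5298 rad; semiperimeter s = 2.6687.
By l'Huilier's theorem, tan(E/4) = √[tan(s/2) tan((s−a)/2) tan((s−b)/2) tan((s−c)/2)], giving spherical excess E = 1.9863 rad.
Area = E·R² = 1.9863 × (6378.14)² ≈ 80803602 km².

80803602 km²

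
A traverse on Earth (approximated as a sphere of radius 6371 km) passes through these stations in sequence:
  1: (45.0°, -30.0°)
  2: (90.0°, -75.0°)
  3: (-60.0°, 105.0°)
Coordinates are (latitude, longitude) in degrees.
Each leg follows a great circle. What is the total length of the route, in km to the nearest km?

21683 km

Leg 1→2: central angle 0.7854 rad, distance 5003.8 km.
Leg 2→3: central angle 2.6180 rad, distance 16679.2 km.
Total: 5003.8 + 16679.2 ≈ 21683 km.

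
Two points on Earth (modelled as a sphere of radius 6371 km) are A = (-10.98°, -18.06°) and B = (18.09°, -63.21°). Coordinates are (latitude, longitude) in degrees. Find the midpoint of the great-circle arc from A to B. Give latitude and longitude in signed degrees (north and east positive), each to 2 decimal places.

3.85°, -40.25°

The central angle between A and B is δ = 0.9286 rad.
With f = 0.5, the slerp weights are sin((1−f)δ)/sin δ = 0.5592 and sin(fδ)/sin δ = 0.5592.
Weighted sum of the unit vectors: (0.5592)·(0.9333,-0.3043,-0.1905) + (0.5592)·(0.4284,-0.8485,0.3105) = (0.7615, -0.6447, 0.0671).
Converting back: φ = atan2(z, √(x²+y²)) = 3.85°, λ = atan2(y, x) = -40.25°.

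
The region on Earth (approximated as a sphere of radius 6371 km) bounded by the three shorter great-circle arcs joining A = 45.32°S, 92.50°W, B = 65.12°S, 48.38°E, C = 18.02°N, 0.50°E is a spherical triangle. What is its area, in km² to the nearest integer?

Side lengths (central angles): a = 1.5831, b = 1.8286, c = 1.1423 rad; semiperimeter s = 2.2770.
By l'Huilier's theorem, tan(E/4) = √[tan(s/2) tan((s−a)/2) tan((s−b)/2) tan((s−c)/2)], giving spherical excess E = 1.3018 rad.
Area = E·R² = 1.3018 × (6371)² ≈ 52837721 km².

52837721 km²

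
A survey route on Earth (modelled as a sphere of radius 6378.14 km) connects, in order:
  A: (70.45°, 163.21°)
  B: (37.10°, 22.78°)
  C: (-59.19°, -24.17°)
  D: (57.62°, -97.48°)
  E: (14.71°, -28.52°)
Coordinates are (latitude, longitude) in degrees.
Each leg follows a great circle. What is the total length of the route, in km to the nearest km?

41105 km

Leg A→B: central angle 1.1996 rad, distance 7651.4 km.
Leg B→C: central angle 1.8123 rad, distance 11559.4 km.
Leg C→D: central angle 2.2739 rad, distance 14503.0 km.
Leg D→E: central angle 1.1588 rad, distance 7391.2 km.
Total: 7651.4 + 11559.4 + 14503.0 + 7391.2 ≈ 41105 km.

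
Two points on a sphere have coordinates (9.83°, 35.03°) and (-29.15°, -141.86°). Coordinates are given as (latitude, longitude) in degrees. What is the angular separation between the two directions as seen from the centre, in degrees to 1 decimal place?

Let φ₁ = 0.1716 rad, φ₂ = -0.5088 rad, and Δλ = -3.0873 rad.
Haversine: a = sin²(Δφ/2) + cos φ₁ cos φ₂ sin²(Δλ/2) = 0.1113 + (0.9853)(0.8733)(0.9993) = 0.97121.
Central angle c = 2·arcsin(√a) = 2.80059 rad.
So the angular separation is 160.5°.

160.5°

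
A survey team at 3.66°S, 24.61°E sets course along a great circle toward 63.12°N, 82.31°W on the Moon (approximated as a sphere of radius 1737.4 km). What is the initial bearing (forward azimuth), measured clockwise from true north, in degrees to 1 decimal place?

333.9°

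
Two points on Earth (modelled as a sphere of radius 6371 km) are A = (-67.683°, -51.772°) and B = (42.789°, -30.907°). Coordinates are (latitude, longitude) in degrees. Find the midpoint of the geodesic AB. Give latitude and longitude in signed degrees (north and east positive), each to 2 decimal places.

The central angle between A and B is δ = 1.9477 rad.
With f = 0.5, the slerp weights are sin((1−f)δ)/sin δ = 0.8895 and sin(fδ)/sin δ = 0.8895.
Weighted sum of the unit vectors: (0.8895)·(0.2350,-0.2983,-0.9251) + (0.8895)·(0.6297,-0.3769,0.6793) = (0.7691, -0.6006, -0.2186).
Converting back: φ = atan2(z, √(x²+y²)) = -12.63°, λ = atan2(y, x) = -37.99°.

-12.63°, -37.99°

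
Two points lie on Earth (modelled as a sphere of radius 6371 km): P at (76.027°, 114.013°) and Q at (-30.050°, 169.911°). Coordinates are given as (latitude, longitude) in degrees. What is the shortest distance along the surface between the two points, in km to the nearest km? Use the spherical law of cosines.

12414 km

With latitudes φ₁ = 76.027°, φ₂ = -30.050° and longitude difference Δλ = 55.898°:
cos c = sin φ₁ sin φ₂ + cos φ₁ cos φ₂ cos Δλ = (0.9704)(-0.5008) + (0.2415)(0.8656)(0.5607) = -0.36875,
so c = arccos(-0.36875) = 1.94846 rad.
Distance = R·c = 6371 × 1.9485 ≈ 12414 km.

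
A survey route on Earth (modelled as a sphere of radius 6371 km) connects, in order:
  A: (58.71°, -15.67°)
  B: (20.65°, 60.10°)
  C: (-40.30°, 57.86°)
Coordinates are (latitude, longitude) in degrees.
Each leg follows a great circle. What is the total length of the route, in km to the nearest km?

Leg A→B: central angle 1.1364 rad, distance 7240.2 km.
Leg B→C: central angle 1.0644 rad, distance 6781.3 km.
Total: 7240.2 + 6781.3 ≈ 14022 km.

14022 km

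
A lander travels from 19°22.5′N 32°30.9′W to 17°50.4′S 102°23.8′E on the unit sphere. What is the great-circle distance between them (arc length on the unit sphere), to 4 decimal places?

2.3974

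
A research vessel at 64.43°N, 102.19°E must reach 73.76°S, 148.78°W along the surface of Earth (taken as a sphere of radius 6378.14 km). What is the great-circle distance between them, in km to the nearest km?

17241 km

With latitudes φ₁ = 64.430°, φ₂ = -73.760° and longitude difference Δλ = 109.030°:
cos c = sin φ₁ sin φ₂ + cos φ₁ cos φ₂ cos Δλ = (0.9021)(-0.9601) + (0.4316)(0.2797)(-0.3261) = -0.90542,
so c = arccos(-0.90542) = 2.70317 rad.
Distance = R·c = 6378.14 × 2.7032 ≈ 17241 km.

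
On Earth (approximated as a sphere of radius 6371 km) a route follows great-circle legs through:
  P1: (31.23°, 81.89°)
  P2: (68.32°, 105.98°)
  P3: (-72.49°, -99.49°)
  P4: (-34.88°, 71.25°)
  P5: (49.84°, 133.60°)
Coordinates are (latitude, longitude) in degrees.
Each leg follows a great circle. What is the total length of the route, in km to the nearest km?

Leg P1→P2: central angle 0.6917 rad, distance 4406.7 km.
Leg P2→P3: central angle 2.9774 rad, distance 18969.0 km.
Leg P3→P4: central angle 1.2643 rad, distance 8054.6 km.
Leg P4→P5: central angle 1.7635 rad, distance 11235.3 km.
Total: 4406.7 + 18969.0 + 8054.6 + 11235.3 ≈ 42666 km.

42666 km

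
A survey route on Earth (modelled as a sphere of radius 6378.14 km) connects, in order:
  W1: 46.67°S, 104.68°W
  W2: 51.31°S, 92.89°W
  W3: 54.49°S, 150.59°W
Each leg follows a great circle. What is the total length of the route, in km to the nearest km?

4783 km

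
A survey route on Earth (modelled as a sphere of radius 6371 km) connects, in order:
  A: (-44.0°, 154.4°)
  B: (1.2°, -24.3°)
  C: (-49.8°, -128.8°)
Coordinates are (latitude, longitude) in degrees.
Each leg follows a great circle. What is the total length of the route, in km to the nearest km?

26399 km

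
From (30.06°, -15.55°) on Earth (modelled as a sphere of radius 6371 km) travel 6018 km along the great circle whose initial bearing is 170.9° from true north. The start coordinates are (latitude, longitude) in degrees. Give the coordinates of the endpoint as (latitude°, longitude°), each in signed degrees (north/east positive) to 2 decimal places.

Angular distance δ = d/R = 6018/6371 = 0.94459 rad; initial bearing θ = 2.9828 rad.
sin φ₂ = sin φ₁ cos δ + cos φ₁ sin δ cos θ = (0.5009)(0.5861) + (0.8655)(0.8103)(-0.9874) = -0.3989, so φ₂ = -23.51°.
Δλ = atan2(sin θ sin δ cos φ₁, cos δ − sin φ₁ sin φ₂) = atan2(0.1109, 0.7859) = 8.033°.
λ₂ = -15.550° + 8.033° = -7.52°.

-23.51°, -7.52°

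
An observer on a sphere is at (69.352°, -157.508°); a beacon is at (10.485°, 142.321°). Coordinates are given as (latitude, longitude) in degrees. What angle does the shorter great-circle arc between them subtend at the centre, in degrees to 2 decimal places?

Let φ₁ = 1.2104 rad, φ₂ = 0.1830 rad, and Δλ = -1.0502 rad.
cos c = sin φ₁ sin φ₂ + cos φ₁ cos φ₂ cos Δλ = (0.9358)(0.1820) + (0.3526)(0.9833)(0.4974) = 0.34276,
so c = arccos(0.34276) = 1.22094 rad.
So the angular separation is 69.95°.

69.95°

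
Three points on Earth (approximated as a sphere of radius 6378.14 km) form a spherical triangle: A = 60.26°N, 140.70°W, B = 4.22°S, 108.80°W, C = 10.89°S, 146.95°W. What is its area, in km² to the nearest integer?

18791177 km²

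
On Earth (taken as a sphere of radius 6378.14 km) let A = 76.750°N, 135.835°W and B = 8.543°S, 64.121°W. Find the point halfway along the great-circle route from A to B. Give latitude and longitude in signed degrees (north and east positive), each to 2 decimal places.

37.30°, -75.71°

Central angle δ = 1.6443 rad. Interpolating on the sphere with fraction f = 0.5:
P = [sin((1−f)δ)·A + sin(fδ)·B] / sin δ = 0.7346·A + 0.7346·B in Cartesian coordinates,
giving P = (0.1963, -0.7709, 0.6059), i.e. latitude 37.30°, longitude -75.71°.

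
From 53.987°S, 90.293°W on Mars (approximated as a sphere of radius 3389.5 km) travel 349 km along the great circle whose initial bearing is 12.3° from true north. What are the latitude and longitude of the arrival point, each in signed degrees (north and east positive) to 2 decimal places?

-48.21°, -88.41°

Angular distance δ = d/R = 349/3389.5 = 0.10297 rad; initial bearing θ = 0.2147 rad.
sin φ₂ = sin φ₁ cos δ + cos φ₁ sin δ cos θ = (-0.8089)(0.9947) + (0.5880)(0.1028)(0.9770) = -0.7456, so φ₂ = -48.21°.
Δλ = atan2(sin θ sin δ cos φ₁, cos δ − sin φ₁ sin φ₂) = atan2(0.0129, 0.3916) = 1.883°.
λ₂ = -90.293° + 1.883° = -88.41°.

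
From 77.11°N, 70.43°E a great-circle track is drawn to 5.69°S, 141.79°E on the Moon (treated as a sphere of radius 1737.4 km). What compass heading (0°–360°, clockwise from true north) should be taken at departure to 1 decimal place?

Δλ = 71.360° = 1.2455 rad.
y = sin Δλ · cos φ₂ = (0.9475)(0.9951) = 0.9429
x = cos φ₁ sin φ₂ − sin φ₁ cos φ₂ cos Δλ = (0.2231)(-0.0991) − (0.9748)(0.9951)(0.3196) = -0.3321
θ = atan2(y, x) = 109.41°, so the bearing is 109.4°.

109.4°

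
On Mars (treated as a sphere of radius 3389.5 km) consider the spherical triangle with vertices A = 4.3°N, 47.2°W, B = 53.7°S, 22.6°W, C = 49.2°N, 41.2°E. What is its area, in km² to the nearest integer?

Side lengths (central angles): a = 2.0256, b = 1.4958, c = 1.0743 rad; semiperimeter s = 2.2978.
By l'Huilier's theorem, tan(E/4) = √[tan(s/2) tan((s−a)/2) tan((s−b)/2) tan((s−c)/2)], giving spherical excess E = 1.1706 rad.
Area = E·R² = 1.1706 × (3389.5)² ≈ 13448433 km².

13448433 km²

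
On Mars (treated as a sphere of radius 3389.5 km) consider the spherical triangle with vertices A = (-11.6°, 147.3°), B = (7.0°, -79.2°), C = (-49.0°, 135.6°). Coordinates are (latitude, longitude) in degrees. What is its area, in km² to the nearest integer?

17564012 km²

Side lengths (central angles): a = 2.2481, b = 0.6744, c = 2.3375 rad; semiperimeter s = 2.6300.
By l'Huilier's theorem, tan(E/4) = √[tan(s/2) tan((s−a)/2) tan((s−b)/2) tan((s−c)/2)], giving spherical excess E = 1.5288 rad.
Area = E·R² = 1.5288 × (3389.5)² ≈ 17564012 km².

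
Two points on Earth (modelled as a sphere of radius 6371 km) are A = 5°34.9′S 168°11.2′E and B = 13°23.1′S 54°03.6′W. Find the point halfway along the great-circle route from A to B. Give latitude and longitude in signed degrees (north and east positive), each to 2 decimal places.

-24.86°, -124.63°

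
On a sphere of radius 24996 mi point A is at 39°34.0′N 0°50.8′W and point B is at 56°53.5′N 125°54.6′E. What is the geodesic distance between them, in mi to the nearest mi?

32129 mi

In radians: φ₁ = 0.6906, φ₂ = 0.9929, Δλ = 126.757° = 2.2123 rad.
Haversine: a = sin²(Δφ/2) + cos φ₁ cos φ₂ sin²(Δλ/2) = 0.0227 + (0.7709)(0.5462)(0.7992) = 0.35921.
Central angle c = 2·arcsin(√a) = 1.28536 rad.
Distance = R·c = 24996 × 1.2854 ≈ 32129 mi.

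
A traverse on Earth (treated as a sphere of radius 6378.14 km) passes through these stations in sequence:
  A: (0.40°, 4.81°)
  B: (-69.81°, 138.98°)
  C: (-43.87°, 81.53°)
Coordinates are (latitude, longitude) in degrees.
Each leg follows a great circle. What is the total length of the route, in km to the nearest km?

Leg A→B: central angle 1.8204 rad, distance 11610.8 km.
Leg B→C: central angle 0.6692 rad, distance 4268.3 km.
Total: 11610.8 + 4268.3 ≈ 15879 km.

15879 km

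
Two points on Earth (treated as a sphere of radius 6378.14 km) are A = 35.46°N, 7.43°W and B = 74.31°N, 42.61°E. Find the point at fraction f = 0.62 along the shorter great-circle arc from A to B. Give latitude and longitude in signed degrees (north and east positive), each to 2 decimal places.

The central angle between A and B is δ = 0.7954 rad.
With f = 0.62, the slerp weights are sin((1−f)δ)/sin δ = 0.4168 and sin(fδ)/sin δ = 0.6629.
Weighted sum of the unit vectors: (0.4168)·(0.8077,-0.1053,0.5801) + (0.6629)·(0.1990,0.1831,0.9627) = (0.4686, 0.0775, 0.8800).
Converting back: φ = atan2(z, √(x²+y²)) = 61.64°, λ = atan2(y, x) = 9.39°.

61.64°, 9.39°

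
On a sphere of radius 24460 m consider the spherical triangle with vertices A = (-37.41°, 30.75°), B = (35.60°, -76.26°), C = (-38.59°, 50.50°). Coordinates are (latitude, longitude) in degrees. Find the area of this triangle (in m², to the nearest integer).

81555001 m²

Side lengths (central angles): a = 2.4090, b = 0.2719, c = 2.1443 rad; semiperimeter s = 2.4126.
By l'Huilier's theorem, tan(E/4) = √[tan(s/2) tan((s−a)/2) tan((s−b)/2) tan((s−c)/2)], giving spherical excess E = 0.1363 rad.
Area = E·R² = 0.1363 × (24460)² ≈ 81555001 m².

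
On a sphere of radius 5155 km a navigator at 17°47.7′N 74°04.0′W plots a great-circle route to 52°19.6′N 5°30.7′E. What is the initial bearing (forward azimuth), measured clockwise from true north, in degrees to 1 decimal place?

39.9°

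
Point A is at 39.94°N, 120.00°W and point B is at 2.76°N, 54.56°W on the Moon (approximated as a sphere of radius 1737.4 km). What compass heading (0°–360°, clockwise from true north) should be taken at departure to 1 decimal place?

104.2°

Δλ = 65.440° = 1.1421 rad.
y = sin Δλ · cos φ₂ = (0.9095)(0.9988) = 0.9085
x = cos φ₁ sin φ₂ − sin φ₁ cos φ₂ cos Δλ = (0.7667)(0.0482) − (0.6420)(0.9988)(0.4156) = -0.2296
θ = atan2(y, x) = 104.18°, so the bearing is 104.2°.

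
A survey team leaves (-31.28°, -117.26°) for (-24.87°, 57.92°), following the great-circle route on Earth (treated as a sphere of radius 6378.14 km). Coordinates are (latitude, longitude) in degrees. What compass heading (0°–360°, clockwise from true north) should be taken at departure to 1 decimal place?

174.7°

Δλ = 175.180° = 3.0575 rad.
y = sin Δλ · cos φ₂ = (0.0840)(0.9073) = 0.0762
x = cos φ₁ sin φ₂ − sin φ₁ cos φ₂ cos Δλ = (0.8546)(-0.4206) − (-0.5192)(0.9073)(-0.9965) = -0.8288
θ = atan2(y, x) = 174.74°, so the bearing is 174.7°.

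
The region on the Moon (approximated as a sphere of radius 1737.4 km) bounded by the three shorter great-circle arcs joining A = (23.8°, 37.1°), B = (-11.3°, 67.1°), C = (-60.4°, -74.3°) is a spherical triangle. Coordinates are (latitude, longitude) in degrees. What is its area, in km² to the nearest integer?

Side lengths (central angles): a = 1.7805, b = 2.1127, c = 0.7983 rad; semiperimeter s = 2.3457.
By l'Huilier's theorem, tan(E/4) = √[tan(s/2) tan((s−a)/2) tan((s−b)/2) tan((s−c)/2)], giving spherical excess E = 1.0960 rad.
Area = E·R² = 1.0960 × (1737.4)² ≈ 3308237 km².

3308237 km²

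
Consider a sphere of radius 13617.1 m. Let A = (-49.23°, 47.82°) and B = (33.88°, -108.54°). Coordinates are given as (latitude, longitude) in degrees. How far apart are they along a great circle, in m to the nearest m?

Let φ₁ = -0.8592 rad, φ₂ = 0.5913 rad, and Δλ = -2.7290 rad.
cos c = sin φ₁ sin φ₂ + cos φ₁ cos φ₂ cos Δλ = (-0.7573)(0.5575) + (0.6530)(0.8302)(-0.9161) = -0.91883,
so c = arccos(-0.91883) = 2.73591 rad.
Distance = R·c = 13617.1 × 2.7359 ≈ 37255 m.

37255 m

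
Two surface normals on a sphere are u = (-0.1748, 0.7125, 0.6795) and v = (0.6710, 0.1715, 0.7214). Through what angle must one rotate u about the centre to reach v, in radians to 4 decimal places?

1.0529 rad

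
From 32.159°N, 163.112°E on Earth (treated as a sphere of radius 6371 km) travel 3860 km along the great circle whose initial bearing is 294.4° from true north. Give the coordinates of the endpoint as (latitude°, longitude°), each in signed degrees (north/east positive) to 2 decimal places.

39.55°, 120.85°

Angular distance δ = d/R = 3860/6371 = 0.60587 rad; initial bearing θ = 5.1382 rad.
sin φ₂ = sin φ₁ cos δ + cos φ₁ sin δ cos θ = (0.5323)(0.8220) + (0.8466)(0.5695)(0.4131) = 0.6367, so φ₂ = 39.55°.
Δλ = atan2(sin θ sin δ cos φ₁, cos δ − sin φ₁ sin φ₂) = atan2(-0.4390, 0.4831) = -42.264°.
λ₂ = 163.112° − 42.264° = 120.85°.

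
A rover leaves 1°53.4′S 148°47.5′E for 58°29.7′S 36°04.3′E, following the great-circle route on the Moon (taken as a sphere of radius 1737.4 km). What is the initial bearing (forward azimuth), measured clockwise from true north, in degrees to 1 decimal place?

Δλ = -112.720° = -1.9673 rad.
y = sin Δλ · cos φ₂ = (-0.9224)(0.5226) = -0.4820
x = cos φ₁ sin φ₂ − sin φ₁ cos φ₂ cos Δλ = (0.9995)(-0.8526) − (-0.0330)(0.5226)(-0.3862) = -0.8588
θ = atan2(y, x) = -150.70°; adding 360° gives 209.3°.

209.3°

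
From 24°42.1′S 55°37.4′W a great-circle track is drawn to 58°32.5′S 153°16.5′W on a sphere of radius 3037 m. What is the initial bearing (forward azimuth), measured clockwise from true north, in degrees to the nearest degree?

213°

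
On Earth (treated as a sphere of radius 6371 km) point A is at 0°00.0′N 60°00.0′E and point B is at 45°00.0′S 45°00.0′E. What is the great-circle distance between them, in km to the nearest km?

In radians: φ₁ = 0.0000, φ₂ = -0.7854, Δλ = -15.000° = -0.2618 rad.
cos c = sin φ₁ sin φ₂ + cos φ₁ cos φ₂ cos Δλ = (0.0000)(-0.7071) + (1.0000)(0.7071)(0.9659) = 0.68301,
so c = arccos(0.68301) = 0.81892 rad.
Distance = R·c = 6371 × 0.8189 ≈ 5217 km.

5217 km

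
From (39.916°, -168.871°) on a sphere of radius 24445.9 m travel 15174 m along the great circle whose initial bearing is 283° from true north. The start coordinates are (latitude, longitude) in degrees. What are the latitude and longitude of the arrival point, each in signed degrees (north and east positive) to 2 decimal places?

38.49°, 144.74°

Angular distance δ = d/R = 15174/24445.9 = 0.62072 rad; initial bearing θ = 4.9393 rad.
sin φ₂ = sin φ₁ cos δ + cos φ₁ sin δ cos θ = (0.6417)(0.8135) + (0.7670)(0.5816)(0.2250) = 0.6223, so φ₂ = 38.49°.
Δλ = atan2(sin θ sin δ cos φ₁, cos δ − sin φ₁ sin φ₂) = atan2(-0.4347, 0.4141) = -46.385°.
λ₂ = -168.871° − 46.385° = -215.26° → 144.74° after wrapping to (−180°, 180°].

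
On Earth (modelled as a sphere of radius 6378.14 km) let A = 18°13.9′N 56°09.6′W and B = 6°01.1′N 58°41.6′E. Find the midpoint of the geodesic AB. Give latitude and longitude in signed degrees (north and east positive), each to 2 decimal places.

Central angle δ = 1.9436 rad. Interpolating on the sphere with fraction f = 0.5:
P = [sin((1−f)δ)·A + sin(fδ)·B] / sin δ = 0.8868·A + 0.8868·B in Cartesian coordinates,
giving P = (0.9273, 0.0539, 0.3704), i.e. latitude 21.74°, longitude 3.33°.

21.74°, 3.33°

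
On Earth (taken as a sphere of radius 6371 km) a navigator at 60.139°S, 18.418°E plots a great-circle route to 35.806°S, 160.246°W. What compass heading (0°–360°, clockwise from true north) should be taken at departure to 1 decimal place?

Δλ = -178.664° = -3.1183 rad.
y = sin Δλ · cos φ₂ = (-0.0233)(0.8110) = -0.0189
x = cos φ₁ sin φ₂ − sin φ₁ cos φ₂ cos Δλ = (0.4979)(-0.5850) − (-0.8672)(0.8110)(-0.9997) = -0.9944
θ = atan2(y, x) = -178.91°; adding 360° gives 181.1°.

181.1°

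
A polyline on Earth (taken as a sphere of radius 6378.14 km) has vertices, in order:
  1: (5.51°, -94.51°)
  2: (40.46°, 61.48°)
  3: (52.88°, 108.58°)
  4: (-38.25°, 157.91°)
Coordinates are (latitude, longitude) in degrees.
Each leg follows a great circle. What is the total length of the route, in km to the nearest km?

Leg 1→2: central angle 2.2517 rad, distance 14361.7 km.
Leg 2→3: central angle 0.5917 rad, distance 3773.9 km.
Leg 3→4: central angle 1.7567 rad, distance 11204.2 km.
Total: 14361.7 + 3773.9 + 11204.2 ≈ 29340 km.

29340 km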